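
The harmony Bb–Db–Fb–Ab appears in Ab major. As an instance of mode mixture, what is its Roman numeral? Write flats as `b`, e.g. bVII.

iiø7

Bb is scale degree 2 in Ab major. Bb–Db–Fb–Ab is a half-diminished-seventh chord — the form found in Ab minor, not the diatonic ii (Bbm). Borrowed into Ab major it is written iiø7.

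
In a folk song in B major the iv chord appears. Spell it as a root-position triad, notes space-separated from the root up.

iv is built on scale degree 4, which is E in both B major and its parallel. Stacking thirds in B minor on E gives E–G–B.

E G B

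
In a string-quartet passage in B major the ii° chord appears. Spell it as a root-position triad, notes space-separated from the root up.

ii° is built on scale degree 2, which is C# in both B major and its parallel. Stacking thirds in B minor on C# gives C#–E–G.

C# E G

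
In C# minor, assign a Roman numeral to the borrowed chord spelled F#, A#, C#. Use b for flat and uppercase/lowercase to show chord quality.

F# is scale degree 4 in C# minor. Diatonically C# minor has F#m (iv) on that degree; F#–A#–C# is instead the major chord native to C# major, so it takes the label IV.

IV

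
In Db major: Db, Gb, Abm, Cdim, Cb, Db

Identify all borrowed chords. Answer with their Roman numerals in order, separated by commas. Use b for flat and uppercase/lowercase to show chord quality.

The diatonic triads in Db major are Db, Ebm, Fm, Gb, Ab, Bbm, Cdim. Of the given chords, Db, Gb and Cdim are diatonic. But Abm (Ab–Cb–Eb) is foreign: the diatonic V on degree 5 is Ab, whereas Abm comes from Db minor. It is labeled v. Cb (Cb–Eb–Gb) is not: scale degree 7 in Db major carries Cdim (vii°). In Db minor the chord on that degree is Cb, so here it functions as bVII, borrowed from the parallel minor.

v, bVII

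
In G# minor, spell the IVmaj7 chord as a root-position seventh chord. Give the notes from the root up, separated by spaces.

C# E# G# B#

IVmaj7 is built on scale degree 4, which is C# in both G# minor and its parallel. Stacking thirds in G# major on C# gives C#–E#–G#–B#.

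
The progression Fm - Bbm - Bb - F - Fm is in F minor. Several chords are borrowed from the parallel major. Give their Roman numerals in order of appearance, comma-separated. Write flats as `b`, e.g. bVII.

IV, I

In F minor (with V from harmonic minor) the diatonic chords are Fm, Gdim, Ab, Bbm, C, Db, Eb. Of the given chords, Fm and Bbm are diatonic. But Bb (Bb–D–F) is foreign: the diatonic iv on degree 4 is Bbm, whereas Bb comes from F major. It is labeled IV. F (F–A–C) doesn't fit — on degree 1 F minor would have Fm (i). F is the degree-1 chord of F major, so it is the borrowed I.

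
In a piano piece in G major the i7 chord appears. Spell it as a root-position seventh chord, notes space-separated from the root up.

G Bb D F

i7 is built on scale degree 1, which is G in both G major and its parallel. Building the minor-seventh chord from the parallel minor on G: G–Bb–D–F.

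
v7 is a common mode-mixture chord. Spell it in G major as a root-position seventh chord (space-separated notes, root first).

v7 is built on scale degree 5, which is D in both G major and its parallel. Building the minor-seventh chord from the parallel minor on D: D–F–A–C.

D F A C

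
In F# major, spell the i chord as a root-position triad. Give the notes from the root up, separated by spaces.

i is built on scale degree 1, which is F# in both F# major and its parallel. Building the minor chord from the parallel minor on F#: F#–A–C#.

F# A C#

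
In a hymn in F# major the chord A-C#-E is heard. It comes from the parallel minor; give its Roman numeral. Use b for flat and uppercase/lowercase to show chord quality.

In F# major scale degree 3 is A#; A is its lowered form, from F# minor. The diatonic chord on degree 3 would be A#m (iii), but A–C#–E is the major chord from F# minor. As a borrowed chord it is labeled bIII.

bIII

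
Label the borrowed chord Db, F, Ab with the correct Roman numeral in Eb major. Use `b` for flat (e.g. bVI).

bVII

Db is the lowered form of scale degree 7 in Eb major (the diatonic degree 7 is D). The diatonic chord on degree 7 would be Ddim (vii°), but Db–F–Ab is the major chord from Eb minor. As a borrowed chord it is labeled bVII.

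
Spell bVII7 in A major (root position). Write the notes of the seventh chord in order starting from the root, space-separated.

G B D F

Scale degree 7 in A major is G#. bVII7 uses the lowered form, G, taken from A minor. In A minor the chord on G is G–B–D–F.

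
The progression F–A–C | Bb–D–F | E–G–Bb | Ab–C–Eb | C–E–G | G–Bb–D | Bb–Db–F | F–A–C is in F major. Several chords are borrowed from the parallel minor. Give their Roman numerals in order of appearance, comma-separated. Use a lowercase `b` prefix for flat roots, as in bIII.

In F major the diatonic chords are F, Gm, Am, Bb, C, Dm, Edim. F–A–C = F, Bb–D–F = Bb, E–G–Bb = Edim, C–E–G = C and G–Bb–D = Gm all belong to that set. Ab–C–Eb doesn't fit — on degree 3 F major would have Am (iii). Ab is the degree-3 chord of F minor, so it is the borrowed bIII. Bb–Db–F doesn't fit — on degree 4 F major would have Bb (IV). Bbm is the degree-4 chord of F minor, so it is the borrowed iv.

bIII, iv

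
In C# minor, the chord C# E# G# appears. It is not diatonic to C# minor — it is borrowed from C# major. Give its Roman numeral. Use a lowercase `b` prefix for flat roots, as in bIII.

I

C# is scale degree 1 in C# minor. Diatonically C# minor has C#m (i) on that degree; C#–E#–G# is instead the major chord native to C# major, so it takes the label I.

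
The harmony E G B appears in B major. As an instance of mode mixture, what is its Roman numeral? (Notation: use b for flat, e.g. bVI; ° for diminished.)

iv

E is scale degree 4 in B major. E–G–B is a minor chord — the form found in B minor, not the diatonic IV (E). Borrowed into B major it is written iv.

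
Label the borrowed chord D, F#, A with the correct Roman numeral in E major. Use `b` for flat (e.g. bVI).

bVII

The root D is the lowered 7th scale degree — diatonically E major has D# there. D–F#–A is a major chord — the form found in E minor, not the diatonic vii° (D#dim). Borrowed into E major it is written bVII.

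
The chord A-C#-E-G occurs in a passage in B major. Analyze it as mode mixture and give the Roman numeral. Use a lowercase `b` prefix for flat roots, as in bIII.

bVII7

A is the lowered form of scale degree 7 in B major (the diatonic degree 7 is A#). Diatonically B major has A#dim (vii°) on that degree; A–C#–E–G is instead the dominant-seventh chord native to B minor, so it takes the label bVII7.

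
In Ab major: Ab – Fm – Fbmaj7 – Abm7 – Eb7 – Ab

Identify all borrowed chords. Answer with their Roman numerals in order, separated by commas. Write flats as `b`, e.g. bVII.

The diatonic triads in Ab major are Ab, Bbm, Cm, Db, Eb, Fm, Gdim. Ab, Fm and Eb7 all belong to that set. Fbmaj7 (Fb–Ab–Cb–Eb) doesn't fit — on degree 6 Ab major would have Fm (vi). Fbmaj7 is the degree-6 chord of Ab minor, so it is the borrowed bVImaj7. Abm7 (Ab–Cb–Eb–Gb) is not: scale degree 1 in Ab major carries Ab (I). In Ab minor the chord on that degree is Abm7, so here it functions as i7, borrowed from the parallel minor.

bVImaj7, i7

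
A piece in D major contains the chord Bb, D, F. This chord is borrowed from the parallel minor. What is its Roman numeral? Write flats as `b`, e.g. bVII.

bVI

The root Bb is the lowered 6th scale degree — diatonically D major has B there. Bb–D–F is a major chord — the form found in D minor, not the diatonic vi (Bm). Borrowed into D major it is written bVI.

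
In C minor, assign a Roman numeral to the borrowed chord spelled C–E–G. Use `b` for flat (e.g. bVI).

The root C is the diatonic 1st degree of C minor; the borrowing shows in the chord quality. The diatonic chord on degree 1 would be Cm (i), but C–E–G is the major chord from C major. As a borrowed chord it is labeled I.

I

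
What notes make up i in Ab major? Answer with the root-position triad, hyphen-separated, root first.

The root, Ab, is scale degree 1 — the same note in Ab major and Ab minor; only the chord quality changes. Building the minor chord from the parallel minor on Ab: Ab–Cb–Eb.

Ab-Cb-Eb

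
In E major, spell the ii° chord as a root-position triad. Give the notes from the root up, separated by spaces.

ii° is built on scale degree 2, which is F# in both E major and its parallel. In E minor the chord on F# is F#–A–C.

F# A C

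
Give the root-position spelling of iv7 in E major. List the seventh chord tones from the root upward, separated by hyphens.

A-C-E-G

The root, A, is scale degree 4 — the same note in E major and E minor; only the chord quality changes. Building the minor-seventh chord from the parallel minor on A: A–C–E–G.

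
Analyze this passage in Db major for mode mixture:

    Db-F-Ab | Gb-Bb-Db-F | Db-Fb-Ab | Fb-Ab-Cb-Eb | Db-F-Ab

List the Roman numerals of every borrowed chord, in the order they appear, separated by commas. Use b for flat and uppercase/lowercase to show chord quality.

In Db major the diatonic chords are Db, Ebm, Fm, Gb, Ab, Bbm, Cdim. Of the given chords, Db–F–Ab = Db and Gb–Bb–Db–F = Gbmaj7 are diatonic. But Db–Fb–Ab is foreign: the diatonic I on degree 1 is Db, whereas Dbm comes from Db minor. It is labeled i. Fb–Ab–Cb–Eb is not: scale degree 3 in Db major carries Fm (iii). In Db minor the chord on that degree is Fbmaj7, so here it functions as bIIImaj7, borrowed from the parallel minor.

i, bIIImaj7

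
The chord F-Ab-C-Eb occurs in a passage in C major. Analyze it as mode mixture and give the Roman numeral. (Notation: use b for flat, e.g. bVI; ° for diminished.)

iv7

F is scale degree 4 in C major. F–Ab–C–Eb is a minor-seventh chord — the form found in C minor, not the diatonic IV (F). Borrowed into C major it is written iv7.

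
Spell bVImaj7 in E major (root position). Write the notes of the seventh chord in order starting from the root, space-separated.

C E G B

bVImaj7 is built on the lowered scale degree 6. In E major degree 6 is C#; lowered it becomes C. Building the major-seventh chord from the parallel minor on C: C–E–G–B.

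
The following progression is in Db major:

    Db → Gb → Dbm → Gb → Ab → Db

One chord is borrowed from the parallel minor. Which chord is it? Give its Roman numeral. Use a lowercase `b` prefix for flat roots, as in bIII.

i

In Db major the diatonic chords are Db, Ebm, Fm, Gb, Ab, Bbm, Cdim. Of the given chords, Db, Gb and Ab are diatonic. Dbm (Db–Fb–Ab) is not: scale degree 1 in Db major carries Db (I). In Db minor the chord on that degree is Dbm, so here it functions as i, borrowed from the parallel minor.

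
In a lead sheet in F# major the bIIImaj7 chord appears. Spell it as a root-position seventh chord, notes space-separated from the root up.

A C# E G#

The root of bIIImaj7 is the lowered 3rd degree: A# becomes A. Stacking thirds in F# minor on A gives A–C#–E–G#.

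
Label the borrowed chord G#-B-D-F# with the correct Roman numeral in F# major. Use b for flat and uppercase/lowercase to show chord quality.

iiø7

G# is scale degree 2 in F# major. The diatonic chord on degree 2 would be G#m (ii), but G#–B–D–F# is the half-diminished-seventh chord from F# minor. As a borrowed chord it is labeled iiø7.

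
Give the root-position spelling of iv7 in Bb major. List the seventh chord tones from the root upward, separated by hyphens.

Eb-Gb-Bb-Db

The root, Eb, is scale degree 4 — the same note in Bb major and Bb minor; only the chord quality changes. In Bb minor the chord on Eb is Eb–Gb–Bb–Db.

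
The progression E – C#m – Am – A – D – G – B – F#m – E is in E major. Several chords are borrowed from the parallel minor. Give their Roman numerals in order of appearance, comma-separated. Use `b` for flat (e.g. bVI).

iv, bVII, bIII

E major has the diatonic set E, F#m, G#m, A, B, C#m, D#dim. E, C#m, A, B and F#m are all diatonic. Am (A–C–E) is not: scale degree 4 in E major carries A (IV). In E minor the chord on that degree is Am, so here it functions as iv, borrowed from the parallel minor. But D (D–F#–A) is foreign: the diatonic vii° on degree 7 is D#dim, whereas D comes from E minor. It is labeled bVII. G (G–B–D) is not: scale degree 3 in E major carries G#m (iii). In E minor the chord on that degree is G, so here it functions as bIII, borrowed from the parallel minor.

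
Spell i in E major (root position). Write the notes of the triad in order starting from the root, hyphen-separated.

E-G-B

The root, E, is scale degree 1 — the same note in E major and E minor; only the chord quality changes. Stacking thirds in E minor on E gives E–G–B.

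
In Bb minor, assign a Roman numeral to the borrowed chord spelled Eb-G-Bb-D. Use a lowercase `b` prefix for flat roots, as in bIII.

Eb is scale degree 4 in Bb minor. Eb–G–Bb–D is a major-seventh chord — the form found in Bb major, not the diatonic iv (Ebm). Borrowed into Bb minor it is written IVmaj7.

IVmaj7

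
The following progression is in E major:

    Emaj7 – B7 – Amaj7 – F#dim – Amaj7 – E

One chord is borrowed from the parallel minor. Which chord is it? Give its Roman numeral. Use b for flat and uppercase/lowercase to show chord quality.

E major has the diatonic set E, F#m, G#m, A, B, C#m, D#dim. Emaj7, B7, Amaj7 and E all belong to that set. F#dim (F#–A–C) doesn't fit — on degree 2 E major would have F#m (ii). F#dim is the degree-2 chord of E minor, so it is the borrowed ii°.

ii°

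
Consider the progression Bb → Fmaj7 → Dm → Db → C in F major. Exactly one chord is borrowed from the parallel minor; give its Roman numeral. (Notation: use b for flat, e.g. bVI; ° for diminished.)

The diatonic triads in F major are F, Gm, Am, Bb, C, Dm, Edim. Of the given chords, Bb, Fmaj7, Dm and C are diatonic. Db (Db–F–Ab) is not: scale degree 6 in F major carries Dm (vi). In F minor the chord on that degree is Db, so here it functions as bVI, borrowed from the parallel minor.

bVI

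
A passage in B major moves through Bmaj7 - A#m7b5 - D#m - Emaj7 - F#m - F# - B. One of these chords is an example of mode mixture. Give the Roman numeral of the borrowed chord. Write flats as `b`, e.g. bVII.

v

The diatonic triads in B major are B, C#m, D#m, E, F#, G#m, A#dim. Bmaj7, A#m7b5, D#m, Emaj7, F# and B all belong to that set. F#m (F#–A–C#) doesn't fit — on degree 5 B major would have F# (V). F#m is the degree-5 chord of B minor, so it is the borrowed v.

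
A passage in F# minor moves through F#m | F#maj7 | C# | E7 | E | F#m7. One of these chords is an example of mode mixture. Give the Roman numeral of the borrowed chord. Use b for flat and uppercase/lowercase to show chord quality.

Imaj7

In F# minor (with V from harmonic minor) the diatonic chords are F#m, G#dim, A, Bm, C#, D, E. F#m, C#, E7, E and F#m7 are all diatonic. But F#maj7 (F#–A#–C#–E#) is foreign: the diatonic i on degree 1 is F#m, whereas F#maj7 comes from F# major. It is labeled Imaj7.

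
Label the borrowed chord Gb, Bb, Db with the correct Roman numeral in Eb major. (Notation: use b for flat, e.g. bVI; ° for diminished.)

bIII

Gb is the lowered form of scale degree 3 in Eb major (the diatonic degree 3 is G). Gb–Bb–Db is a major chord — the form found in Eb minor, not the diatonic iii (Gm). Borrowed into Eb major it is written bIII.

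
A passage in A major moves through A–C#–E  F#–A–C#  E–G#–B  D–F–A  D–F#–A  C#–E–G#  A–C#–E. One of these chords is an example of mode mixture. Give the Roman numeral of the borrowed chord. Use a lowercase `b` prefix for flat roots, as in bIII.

iv

A major has the diatonic set A, Bm, C#m, D, E, F#m, G#dim. A–C#–E = A, F#–A–C# = F#m, E–G#–B = E, D–F#–A = D and C#–E–G# = C#m all belong to that set. D–F–A doesn't fit — on degree 4 A major would have D (IV). Dm is the degree-4 chord of A minor, so it is the borrowed iv.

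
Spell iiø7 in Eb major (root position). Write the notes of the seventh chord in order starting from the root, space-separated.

F Ab Cb Eb

iiø7 is built on scale degree 2, which is F in both Eb major and its parallel. In Eb minor the chord on F is F–Ab–Cb–Eb.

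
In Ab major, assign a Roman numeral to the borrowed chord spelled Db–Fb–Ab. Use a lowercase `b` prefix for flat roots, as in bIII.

iv

The root Db is the diatonic 4th degree of Ab major; the borrowing shows in the chord quality. Diatonically Ab major has Db (IV) on that degree; Db–Fb–Ab is instead the minor chord native to Ab minor, so it takes the label iv.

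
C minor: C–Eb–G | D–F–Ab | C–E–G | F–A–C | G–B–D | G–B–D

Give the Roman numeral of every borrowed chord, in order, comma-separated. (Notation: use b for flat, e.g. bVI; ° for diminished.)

I, IV

In C minor (with V from harmonic minor) the diatonic chords are Cm, Ddim, Eb, Fm, G, Ab, Bb. Of the given chords, C–Eb–G = Cm, D–F–Ab = Ddim and G–B–D = G are diatonic. C–E–G is not: scale degree 1 in C minor carries Cm (i). In C major the chord on that degree is C, so here it functions as I, borrowed from the parallel major. F–A–C is not: scale degree 4 in C minor carries Fm (iv). In C major the chord on that degree is F, so here it functions as IV, borrowed from the parallel major.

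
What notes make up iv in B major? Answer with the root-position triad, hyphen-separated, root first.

E-G-B

The root, E, is scale degree 4 — the same note in B major and B minor; only the chord quality changes. In B minor the chord on E is E–G–B.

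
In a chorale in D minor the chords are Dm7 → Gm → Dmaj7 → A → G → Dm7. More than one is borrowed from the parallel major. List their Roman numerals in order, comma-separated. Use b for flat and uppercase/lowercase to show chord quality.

D minor has the diatonic set Dm, Edim, F, Gm, A, Bb, C (with V from harmonic minor). Dm7, Gm and A all belong to that set. But Dmaj7 (D–F#–A–C#) is foreign: the diatonic i on degree 1 is Dm, whereas Dmaj7 comes from D major. It is labeled Imaj7. G (G–B–D) is not: scale degree 4 in D minor carries Gm (iv). In D major the chord on that degree is G, so here it functions as IV, borrowed from the parallel major.

Imaj7, IV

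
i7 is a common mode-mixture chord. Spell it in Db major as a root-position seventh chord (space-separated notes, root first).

Db Fb Ab Cb

The root, Db, is scale degree 1 — the same note in Db major and Db minor; only the chord quality changes. Stacking thirds in Db minor on Db gives Db–Fb–Ab–Cb.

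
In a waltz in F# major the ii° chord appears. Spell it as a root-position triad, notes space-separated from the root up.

G# B D

ii° is built on scale degree 2, which is G# in both F# major and its parallel. Stacking thirds in F# minor on G# gives G#–B–D.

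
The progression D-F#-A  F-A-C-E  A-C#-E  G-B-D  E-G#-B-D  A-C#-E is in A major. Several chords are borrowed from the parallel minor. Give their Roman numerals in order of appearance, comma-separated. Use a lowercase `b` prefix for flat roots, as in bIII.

The diatonic triads in A major are A, Bm, C#m, D, E, F#m, G#dim. Of the given chords, D–F#–A = D, A–C#–E = A and E–G#–B–D = E7 are diatonic. F–A–C–E is not: scale degree 6 in A major carries F#m (vi). In A minor the chord on that degree is Fmaj7, so here it functions as bVImaj7, borrowed from the parallel minor. G–B–D is not: scale degree 7 in A major carries G#dim (vii°). In A minor the chord on that degree is G, so here it functions as bVII, borrowed from the parallel minor.

bVImaj7, bVII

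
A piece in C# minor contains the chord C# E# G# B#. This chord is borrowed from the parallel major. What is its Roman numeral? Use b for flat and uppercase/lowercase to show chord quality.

Imaj7

C# is scale degree 1 in C# minor. Diatonically C# minor has C#m (i) on that degree; C#–E#–G#–B# is instead the major-seventh chord native to C# major, so it takes the label Imaj7.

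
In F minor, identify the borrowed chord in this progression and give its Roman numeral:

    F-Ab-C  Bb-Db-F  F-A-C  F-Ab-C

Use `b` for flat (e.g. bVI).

I

The diatonic triads in F minor (with V from harmonic minor) are Fm, Gdim, Ab, Bbm, C, Db, Eb. Of the given chords, F–Ab–C = Fm and Bb–Db–F = Bbm are diatonic. F–A–C is not: scale degree 1 in F minor carries Fm (i). In F major the chord on that degree is F, so here it functions as I, borrowed from the parallel major.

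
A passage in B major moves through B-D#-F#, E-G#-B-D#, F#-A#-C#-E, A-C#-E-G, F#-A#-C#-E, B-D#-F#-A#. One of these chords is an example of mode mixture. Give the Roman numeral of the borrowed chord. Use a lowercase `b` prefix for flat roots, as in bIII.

bVII7

The diatonic triads in B major are B, C#m, D#m, E, F#, G#m, A#dim. Of the given chords, B–D#–F# = B, E–G#–B–D# = Emaj7, F#–A#–C#–E = F#7 and B–D#–F#–A# = Bmaj7 are diatonic. A–C#–E–G doesn't fit — on degree 7 B major would have A#dim (vii°). A7 is the degree-7 chord of B minor, so it is the borrowed bVII7.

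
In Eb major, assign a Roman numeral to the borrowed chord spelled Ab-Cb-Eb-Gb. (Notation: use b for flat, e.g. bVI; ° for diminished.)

Ab is scale degree 4 in Eb major. The diatonic chord on degree 4 would be Ab (IV), but Ab–Cb–Eb–Gb is the minor-seventh chord from Eb minor. As a borrowed chord it is labeled iv7.

iv7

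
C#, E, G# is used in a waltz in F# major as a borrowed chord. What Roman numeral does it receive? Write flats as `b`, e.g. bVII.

v

The root C# is the diatonic 5th degree of F# major; the borrowing shows in the chord quality. Diatonically F# major has C# (V) on that degree; C#–E–G# is instead the minor chord native to F# minor, so it takes the label v.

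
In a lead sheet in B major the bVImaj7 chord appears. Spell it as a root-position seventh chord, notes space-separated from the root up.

G B D F#

bVImaj7 is built on the lowered scale degree 6. In B major degree 6 is G#; lowered it becomes G. Building the major-seventh chord from the parallel minor on G: G–B–D–F#.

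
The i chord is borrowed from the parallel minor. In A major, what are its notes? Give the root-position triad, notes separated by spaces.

i is built on scale degree 1, which is A in both A major and its parallel. Building the minor chord from the parallel minor on A: A–C–E.

A C E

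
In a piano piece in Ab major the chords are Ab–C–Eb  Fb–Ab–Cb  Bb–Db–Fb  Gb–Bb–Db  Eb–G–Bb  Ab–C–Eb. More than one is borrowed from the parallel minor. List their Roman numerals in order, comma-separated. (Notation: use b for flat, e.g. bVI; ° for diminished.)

Ab major has the diatonic set Ab, Bbm, Cm, Db, Eb, Fm, Gdim. Ab–C–Eb = Ab and Eb–G–Bb = Eb are both diatonic. Fb–Ab–Cb is not: scale degree 6 in Ab major carries Fm (vi). In Ab minor the chord on that degree is Fb, so here it functions as bVI, borrowed from the parallel minor. But Bb–Db–Fb is foreign: the diatonic ii on degree 2 is Bbm, whereas Bbdim comes from Ab minor. It is labeled ii°. But Gb–Bb–Db is foreign: the diatonic vii° on degree 7 is Gdim, whereas Gb comes from Ab minor. It is labeled bVII.

bVI, ii°, bVII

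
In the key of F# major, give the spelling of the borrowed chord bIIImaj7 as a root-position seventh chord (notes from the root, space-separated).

bIIImaj7 is built on the lowered scale degree 3. In F# major degree 3 is A#; lowered it becomes A. Stacking thirds in F# minor on A gives A–C#–E–G#.

A C# E G#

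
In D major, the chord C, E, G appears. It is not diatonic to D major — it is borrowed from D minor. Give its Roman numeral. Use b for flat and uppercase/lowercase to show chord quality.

bVII

C is the lowered form of scale degree 7 in D major (the diatonic degree 7 is C#). Diatonically D major has C#dim (vii°) on that degree; C–E–G is instead the major chord native to D minor, so it takes the label bVII.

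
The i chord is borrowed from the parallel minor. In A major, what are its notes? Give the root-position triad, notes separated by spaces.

A C E

i is built on scale degree 1, which is A in both A major and its parallel. Stacking thirds in A minor on A gives A–C–E.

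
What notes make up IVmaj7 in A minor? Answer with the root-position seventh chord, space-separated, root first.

IVmaj7 is built on scale degree 4, which is D in both A minor and its parallel. Building the major-seventh chord from the parallel major on D: D–F#–A–C#.

D F# A C#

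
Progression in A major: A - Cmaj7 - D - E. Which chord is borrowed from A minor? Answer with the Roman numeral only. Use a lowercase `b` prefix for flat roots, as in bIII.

A major has the diatonic set A, Bm, C#m, D, E, F#m, G#dim. Of the given chords, A, D and E are diatonic. Cmaj7 (C–E–G–B) is not: scale degree 3 in A major carries C#m (iii). In A minor the chord on that degree is Cmaj7, so here it functions as bIIImaj7, borrowed from the parallel minor.

bIIImaj7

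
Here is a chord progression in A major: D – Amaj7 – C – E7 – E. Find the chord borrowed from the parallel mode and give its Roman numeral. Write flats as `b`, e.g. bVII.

bIII

A major has the diatonic set A, Bm, C#m, D, E, F#m, G#dim. Of the given chords, D, Amaj7, E7 and E are diatonic. C (C–E–G) doesn't fit — on degree 3 A major would have C#m (iii). C is the degree-3 chord of A minor, so it is the borrowed bIII.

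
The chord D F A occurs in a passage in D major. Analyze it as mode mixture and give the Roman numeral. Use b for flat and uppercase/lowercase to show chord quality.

i

The root D is the diatonic 1st degree of D major; the borrowing shows in the chord quality. The diatonic chord on degree 1 would be D (I), but D–F–A is the minor chord from D minor. As a borrowed chord it is labeled i.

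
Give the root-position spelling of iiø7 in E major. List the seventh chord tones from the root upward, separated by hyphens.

The root, F#, is scale degree 2 — the same note in E major and E minor; only the chord quality changes. Stacking thirds in E minor on F# gives F#–A–C–E.

F#-A-C-E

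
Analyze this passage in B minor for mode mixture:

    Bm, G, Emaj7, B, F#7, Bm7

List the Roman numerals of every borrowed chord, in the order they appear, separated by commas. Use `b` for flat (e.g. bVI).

IVmaj7, I

B minor has the diatonic set Bm, C#dim, D, Em, F#, G, A (with V from harmonic minor). Bm, G, F#7 and Bm7 are all diatonic. Emaj7 (E–G#–B–D#) is not: scale degree 4 in B minor carries Em (iv). In B major the chord on that degree is Emaj7, so here it functions as IVmaj7, borrowed from the parallel major. B (B–D#–F#) doesn't fit — on degree 1 B minor would have Bm (i). B is the degree-1 chord of B major, so it is the borrowed I.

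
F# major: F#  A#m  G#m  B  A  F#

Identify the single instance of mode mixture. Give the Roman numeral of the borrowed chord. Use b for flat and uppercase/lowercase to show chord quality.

bIII

In F# major the diatonic chords are F#, G#m, A#m, B, C#, D#m, E#dim. Of the given chords, F#, A#m, G#m and B are diatonic. A (A–C#–E) is not: scale degree 3 in F# major carries A#m (iii). In F# minor the chord on that degree is A, so here it functions as bIII, borrowed from the parallel minor.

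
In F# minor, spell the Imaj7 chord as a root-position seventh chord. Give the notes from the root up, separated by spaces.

F# A# C# E#

The root, F#, is scale degree 1 — the same note in F# minor and F# major; only the chord quality changes. In F# major the chord on F# is F#–A#–C#–E#.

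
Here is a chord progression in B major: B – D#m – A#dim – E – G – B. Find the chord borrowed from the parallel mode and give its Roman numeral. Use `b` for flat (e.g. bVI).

In B major the diatonic chords are B, C#m, D#m, E, F#, G#m, A#dim. B, D#m, A#dim and E all belong to that set. G (G–B–D) is not: scale degree 6 in B major carries G#m (vi). In B minor the chord on that degree is G, so here it functions as bVI, borrowed from the parallel minor.

bVI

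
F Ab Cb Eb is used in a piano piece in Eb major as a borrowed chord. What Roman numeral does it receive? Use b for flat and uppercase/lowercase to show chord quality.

F is scale degree 2 in Eb major. The diatonic chord on degree 2 would be Fm (ii), but F–Ab–Cb–Eb is the half-diminished-seventh chord from Eb minor. As a borrowed chord it is labeled iiø7.

iiø7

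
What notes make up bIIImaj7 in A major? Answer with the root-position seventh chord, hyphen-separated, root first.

The root of bIIImaj7 is the lowered 3rd degree: C# becomes C. Building the major-seventh chord from the parallel minor on C: C–E–G–B.

C-E-G-B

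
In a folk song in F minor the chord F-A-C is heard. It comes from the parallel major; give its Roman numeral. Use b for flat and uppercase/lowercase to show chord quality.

The root F is the diatonic 1st degree of F minor; the borrowing shows in the chord quality. The diatonic chord on degree 1 would be Fm (i), but F–A–C is the major chord from F major. As a borrowed chord it is labeled I.

I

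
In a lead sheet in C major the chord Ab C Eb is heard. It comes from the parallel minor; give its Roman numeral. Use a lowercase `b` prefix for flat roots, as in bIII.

The root Ab is the lowered 6th scale degree — diatonically C major has A there. The diatonic chord on degree 6 would be Am (vi), but Ab–C–Eb is the major chord from C minor. As a borrowed chord it is labeled bVI.

bVI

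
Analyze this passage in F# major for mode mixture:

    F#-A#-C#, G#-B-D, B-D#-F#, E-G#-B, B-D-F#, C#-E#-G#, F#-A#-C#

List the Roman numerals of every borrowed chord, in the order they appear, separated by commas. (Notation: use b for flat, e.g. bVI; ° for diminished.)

ii°, bVII, iv

F# major has the diatonic set F#, G#m, A#m, B, C#, D#m, E#dim. Of the given chords, F#–A#–C# = F#, B–D#–F# = B and C#–E#–G# = C# are diatonic. But G#–B–D is foreign: the diatonic ii on degree 2 is G#m, whereas G#dim comes from F# minor. It is labeled ii°. But E–G#–B is foreign: the diatonic vii° on degree 7 is E#dim, whereas E comes from F# minor. It is labeled bVII. But B–D–F# is foreign: the diatonic IV on degree 4 is B, whereas Bm comes from F# minor. It is labeled iv.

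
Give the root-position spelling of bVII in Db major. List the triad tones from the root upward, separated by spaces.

The root of bVII is the lowered 7th degree: C becomes Cb. Stacking thirds in Db minor on Cb gives Cb–Eb–Gb.

Cb Eb Gb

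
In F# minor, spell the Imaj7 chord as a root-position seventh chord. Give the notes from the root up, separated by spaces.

F# A# C# E#

Imaj7 is built on scale degree 1, which is F# in both F# minor and its parallel. In F# major the chord on F# is F#–A#–C#–E#.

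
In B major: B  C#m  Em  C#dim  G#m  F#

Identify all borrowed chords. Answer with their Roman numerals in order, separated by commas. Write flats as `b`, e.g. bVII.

The diatonic triads in B major are B, C#m, D#m, E, F#, G#m, A#dim. Of the given chords, B, C#m, G#m and F# are diatonic. Em (E–G–B) doesn't fit — on degree 4 B major would have E (IV). Em is the degree-4 chord of B minor, so it is the borrowed iv. C#dim (C#–E–G) doesn't fit — on degree 2 B major would have C#m (ii). C#dim is the degree-2 chord of B minor, so it is the borrowed ii°.

iv, ii°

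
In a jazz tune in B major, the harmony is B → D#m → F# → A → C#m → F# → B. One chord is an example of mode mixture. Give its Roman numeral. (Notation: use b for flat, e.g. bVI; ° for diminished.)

In B major the diatonic chords are B, C#m, D#m, E, F#, G#m, A#dim. B, D#m, F# and C#m are all diatonic. But A (A–C#–E) is foreign: the diatonic vii° on degree 7 is A#dim, whereas A comes from B minor. It is labeled bVII.

bVII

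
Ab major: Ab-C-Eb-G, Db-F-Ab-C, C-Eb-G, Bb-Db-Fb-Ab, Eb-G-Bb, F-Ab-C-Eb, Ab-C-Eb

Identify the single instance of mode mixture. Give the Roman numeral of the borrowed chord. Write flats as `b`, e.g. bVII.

In Ab major the diatonic chords are Ab, Bbm, Cm, Db, Eb, Fm, Gdim. Ab–C–Eb–G = Abmaj7, Db–F–Ab–C = Dbmaj7, C–Eb–G = Cm, Eb–G–Bb = Eb, F–Ab–C–Eb = Fm7 and Ab–C–Eb = Ab all belong to that set. Bb–Db–Fb–Ab is not: scale degree 2 in Ab major carries Bbm (ii). In Ab minor the chord on that degree is Bbm7b5, so here it functions as iiø7, borrowed from the parallel minor.

iiø7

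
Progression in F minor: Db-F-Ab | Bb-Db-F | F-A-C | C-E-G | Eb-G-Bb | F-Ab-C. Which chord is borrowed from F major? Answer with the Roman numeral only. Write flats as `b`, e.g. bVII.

I

In F minor (with V from harmonic minor) the diatonic chords are Fm, Gdim, Ab, Bbm, C, Db, Eb. Db–F–Ab = Db, Bb–Db–F = Bbm, C–E–G = C, Eb–G–Bb = Eb and F–Ab–C = Fm all belong to that set. F–A–C is not: scale degree 1 in F minor carries Fm (i). In F major the chord on that degree is F, so here it functions as I, borrowed from the parallel major.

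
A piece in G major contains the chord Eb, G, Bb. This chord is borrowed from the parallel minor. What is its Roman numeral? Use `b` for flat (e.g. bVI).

bVI

In G major scale degree 6 is E; Eb is its lowered form, from G minor. Diatonically G major has Em (vi) on that degree; Eb–G–Bb is instead the major chord native to G minor, so it takes the label bVI.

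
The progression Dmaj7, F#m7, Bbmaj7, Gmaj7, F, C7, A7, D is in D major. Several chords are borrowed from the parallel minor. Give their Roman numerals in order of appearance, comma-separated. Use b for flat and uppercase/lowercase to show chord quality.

bVImaj7, bIII, bVII7

In D major the diatonic chords are D, Em, F#m, G, A, Bm, C#dim. Of the given chords, Dmaj7, F#m7, Gmaj7, A7 and D are diatonic. Bbmaj7 (Bb–D–F–A) is not: scale degree 6 in D major carries Bm (vi). In D minor the chord on that degree is Bbmaj7, so here it functions as bVImaj7, borrowed from the parallel minor. F (F–A–C) doesn't fit — on degree 3 D major would have F#m (iii). F is the degree-3 chord of D minor, so it is the borrowed bIII. But C7 (C–E–G–Bb) is foreign: the diatonic vii° on degree 7 is C#dim, whereas C7 comes from D minor. It is labeled bVII7.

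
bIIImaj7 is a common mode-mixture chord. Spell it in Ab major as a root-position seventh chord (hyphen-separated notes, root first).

Cb-Eb-Gb-Bb

The root of bIIImaj7 is the lowered 3rd degree: C becomes Cb. Stacking thirds in Ab minor on Cb gives Cb–Eb–Gb–Bb.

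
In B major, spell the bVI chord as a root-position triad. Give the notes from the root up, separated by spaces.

bVI is built on the lowered scale degree 6. In B major degree 6 is G#; lowered it becomes G. Stacking thirds in B minor on G gives G–B–D.

G B D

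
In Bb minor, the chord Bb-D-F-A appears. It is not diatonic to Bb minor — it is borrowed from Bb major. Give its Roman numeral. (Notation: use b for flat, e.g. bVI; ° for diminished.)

The root Bb is the diatonic 1st degree of Bb minor; the borrowing shows in the chord quality. Diatonically Bb minor has Bbm (i) on that degree; Bb–D–F–A is instead the major-seventh chord native to Bb major, so it takes the label Imaj7.

Imaj7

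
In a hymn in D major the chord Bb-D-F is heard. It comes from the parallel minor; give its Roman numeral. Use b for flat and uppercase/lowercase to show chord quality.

bVI

The root Bb is the lowered 6th scale degree — diatonically D major has B there. Bb–D–F is a major chord — the form found in D minor, not the diatonic vi (Bm). Borrowed into D major it is written bVI.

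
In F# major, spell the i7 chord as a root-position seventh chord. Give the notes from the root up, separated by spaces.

i7 is built on scale degree 1, which is F# in both F# major and its parallel. In F# minor the chord on F# is F#–A–C#–E.

F# A C# E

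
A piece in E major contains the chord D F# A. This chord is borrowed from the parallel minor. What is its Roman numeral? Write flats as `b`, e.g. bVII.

In E major scale degree 7 is D#; D is its lowered form, from E minor. The diatonic chord on degree 7 would be D#dim (vii°), but D–F#–A is the major chord from E minor. As a borrowed chord it is labeled bVII.

bVII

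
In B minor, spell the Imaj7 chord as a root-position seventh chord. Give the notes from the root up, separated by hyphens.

Imaj7 is built on scale degree 1, which is B in both B minor and its parallel. Building the major-seventh chord from the parallel major on B: B–D#–F#–A#.

B-D#-F#-A#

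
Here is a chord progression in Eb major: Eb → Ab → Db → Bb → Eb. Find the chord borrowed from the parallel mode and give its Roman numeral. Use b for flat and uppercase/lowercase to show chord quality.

bVII

In Eb major the diatonic chords are Eb, Fm, Gm, Ab, Bb, Cm, Ddim. Eb, Ab and Bb all belong to that set. Db (Db–F–Ab) is not: scale degree 7 in Eb major carries Ddim (vii°). In Eb minor the chord on that degree is Db, so here it functions as bVII, borrowed from the parallel minor.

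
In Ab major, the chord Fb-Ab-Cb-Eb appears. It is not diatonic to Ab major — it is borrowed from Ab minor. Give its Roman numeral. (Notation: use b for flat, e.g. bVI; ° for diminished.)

bVImaj7

In Ab major scale degree 6 is F; Fb is its lowered form, from Ab minor. Fb–Ab–Cb–Eb is a major-seventh chord — the form found in Ab minor, not the diatonic vi (Fm). Borrowed into Ab major it is written bVImaj7.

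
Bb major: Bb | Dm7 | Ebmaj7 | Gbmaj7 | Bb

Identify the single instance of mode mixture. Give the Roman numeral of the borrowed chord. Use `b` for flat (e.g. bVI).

The diatonic triads in Bb major are Bb, Cm, Dm, Eb, F, Gm, Adim. Bb, Dm7 and Ebmaj7 all belong to that set. But Gbmaj7 (Gb–Bb–Db–F) is foreign: the diatonic vi on degree 6 is Gm, whereas Gbmaj7 comes from Bb minor. It is labeled bVImaj7.

bVImaj7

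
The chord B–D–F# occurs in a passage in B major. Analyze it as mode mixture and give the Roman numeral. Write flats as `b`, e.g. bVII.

B is scale degree 1 in B major. B–D–F# is a minor chord — the form found in B minor, not the diatonic I (B). Borrowed into B major it is written i.

i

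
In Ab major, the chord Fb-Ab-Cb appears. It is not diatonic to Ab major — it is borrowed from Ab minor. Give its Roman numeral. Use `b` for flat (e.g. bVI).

bVI

The root Fb is the lowered 6th scale degree — diatonically Ab major has F there. Diatonically Ab major has Fm (vi) on that degree; Fb–Ab–Cb is instead the major chord native to Ab minor, so it takes the label bVI.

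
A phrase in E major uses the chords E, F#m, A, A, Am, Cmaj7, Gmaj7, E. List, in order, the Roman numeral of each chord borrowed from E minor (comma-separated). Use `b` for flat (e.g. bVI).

The diatonic triads in E major are E, F#m, G#m, A, B, C#m, D#dim. E, F#m and A are all diatonic. Am (A–C–E) is not: scale degree 4 in E major carries A (IV). In E minor the chord on that degree is Am, so here it functions as iv, borrowed from the parallel minor. Cmaj7 (C–E–G–B) doesn't fit — on degree 6 E major would have C#m (vi). Cmaj7 is the degree-6 chord of E minor, so it is the borrowed bVImaj7. Gmaj7 (G–B–D–F#) is not: scale degree 3 in E major carries G#m (iii). In E minor the chord on that degree is Gmaj7, so here it functions as bIIImaj7, borrowed from the parallel minor.

iv, bVImaj7, bIIImaj7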